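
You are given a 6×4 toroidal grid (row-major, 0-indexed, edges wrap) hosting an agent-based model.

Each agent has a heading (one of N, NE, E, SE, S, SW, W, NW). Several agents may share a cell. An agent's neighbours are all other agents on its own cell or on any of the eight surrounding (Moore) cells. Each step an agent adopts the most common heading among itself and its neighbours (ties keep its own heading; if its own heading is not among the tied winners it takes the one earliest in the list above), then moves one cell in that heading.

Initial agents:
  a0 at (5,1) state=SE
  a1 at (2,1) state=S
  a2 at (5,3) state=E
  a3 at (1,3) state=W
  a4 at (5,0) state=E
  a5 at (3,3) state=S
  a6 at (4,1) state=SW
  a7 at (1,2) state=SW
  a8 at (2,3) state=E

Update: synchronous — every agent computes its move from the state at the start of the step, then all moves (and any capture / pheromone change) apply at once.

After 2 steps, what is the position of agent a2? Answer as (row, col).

t=1: a0@(0,2):SE a1@(3,1):S a2@(5,0):E a3@(1,2):W a4@(5,1):E a5@(4,3):S a6@(5,0):SW a7@(2,1):SW a8@(2,0):E
t=2: a0@(1,3):SE a1@(4,1):S a2@(5,1):E a3@(1,1):W a4@(5,2):E a5@(5,3):S a6@(5,1):E a7@(3,0):SW a8@(2,1):E

(5, 1)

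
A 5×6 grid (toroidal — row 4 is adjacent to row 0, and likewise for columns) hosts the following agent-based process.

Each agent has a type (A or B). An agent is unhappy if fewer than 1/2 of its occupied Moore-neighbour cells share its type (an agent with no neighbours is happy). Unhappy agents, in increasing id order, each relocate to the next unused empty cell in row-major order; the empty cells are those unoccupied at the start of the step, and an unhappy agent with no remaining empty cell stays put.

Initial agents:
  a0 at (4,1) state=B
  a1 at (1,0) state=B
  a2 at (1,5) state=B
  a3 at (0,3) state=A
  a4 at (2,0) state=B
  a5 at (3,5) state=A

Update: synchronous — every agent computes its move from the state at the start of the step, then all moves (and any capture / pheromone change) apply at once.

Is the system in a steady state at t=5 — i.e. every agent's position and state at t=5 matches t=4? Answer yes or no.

t=1: a0@(4,1):B a1@(1,0):B a2@(1,5):B a3@(0,3):A a4@(2,0):B a5@(0,0):A
t=2: a0@(0,1):B a1@(1,0):B a2@(1,5):B a3@(0,3):A a4@(2,0):B a5@(0,2):A
t=3: (unchanged — steady state)

yes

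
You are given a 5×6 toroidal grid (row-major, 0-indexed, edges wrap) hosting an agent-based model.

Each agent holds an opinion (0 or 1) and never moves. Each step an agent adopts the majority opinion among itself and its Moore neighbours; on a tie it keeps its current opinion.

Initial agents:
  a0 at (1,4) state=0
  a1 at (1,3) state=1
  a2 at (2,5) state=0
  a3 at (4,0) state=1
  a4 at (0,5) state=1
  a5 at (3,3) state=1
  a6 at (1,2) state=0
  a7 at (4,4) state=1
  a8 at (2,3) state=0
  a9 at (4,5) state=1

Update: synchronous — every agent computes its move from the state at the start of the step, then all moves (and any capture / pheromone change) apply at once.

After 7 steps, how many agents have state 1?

5

t=1: a0@(1,4):0 a1@(1,3):0 a2@(2,5):0 a3@(4,0):1 a4@(0,5):1 a5@(3,3):1 a6@(1,2):0 a7@(4,4):1 a8@(2,3):0 a9@(4,5):1
t=2: (unchanged — steady state)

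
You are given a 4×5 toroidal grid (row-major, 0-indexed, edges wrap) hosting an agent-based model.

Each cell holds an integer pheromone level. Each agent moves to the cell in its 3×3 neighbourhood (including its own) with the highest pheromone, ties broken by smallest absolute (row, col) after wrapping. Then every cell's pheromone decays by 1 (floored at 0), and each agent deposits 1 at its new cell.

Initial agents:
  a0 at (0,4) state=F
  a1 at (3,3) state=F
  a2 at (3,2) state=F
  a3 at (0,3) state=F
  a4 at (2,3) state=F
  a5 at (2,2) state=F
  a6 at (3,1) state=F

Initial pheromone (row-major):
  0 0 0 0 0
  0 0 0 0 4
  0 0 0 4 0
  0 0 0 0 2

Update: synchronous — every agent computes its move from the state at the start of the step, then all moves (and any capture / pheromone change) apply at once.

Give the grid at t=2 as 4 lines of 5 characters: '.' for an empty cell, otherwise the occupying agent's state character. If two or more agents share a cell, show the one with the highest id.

.....
....F
.....
.....

t=1: a0@(1,4) a1@(2,3) a2@(2,3) a3@(1,4) a4@(1,4) a5@(2,3) a6@(0,0) | pheromone: 1 0 0 0 0 / 0 0 0 0 6 / 0 0 0 6 0 / 0 0 0 0 1
t=2: a0@(1,4) a1@(1,4) a2@(1,4) a3@(1,4) a4@(1,4) a5@(1,4) a6@(1,4) | pheromone: 0 0 0 0 0 / 0 0 0 0 12 / 0 0 0 5 0 / 0 0 0 0 0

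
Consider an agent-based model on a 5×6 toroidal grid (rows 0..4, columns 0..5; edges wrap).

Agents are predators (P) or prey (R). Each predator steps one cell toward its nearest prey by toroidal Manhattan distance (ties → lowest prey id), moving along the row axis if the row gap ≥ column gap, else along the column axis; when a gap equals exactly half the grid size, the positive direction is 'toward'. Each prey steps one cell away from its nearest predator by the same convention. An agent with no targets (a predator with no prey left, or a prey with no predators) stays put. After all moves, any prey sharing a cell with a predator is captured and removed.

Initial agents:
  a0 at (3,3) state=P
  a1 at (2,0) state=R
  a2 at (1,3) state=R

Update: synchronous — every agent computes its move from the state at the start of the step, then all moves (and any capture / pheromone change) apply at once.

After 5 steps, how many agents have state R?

2

t=1: a0@(2,3):P a1@(2,5):R a2@(0,3):R
t=2: a0@(2,4):P a1@(2,0):R a2@(4,3):R
t=3: a0@(2,5):P a1@(2,1):R a2@(0,3):R
t=4: a0@(2,0):P a1@(2,2):R a2@(4,3):R
t=5: a0@(2,1):P a1@(2,3):R a2@(4,2):R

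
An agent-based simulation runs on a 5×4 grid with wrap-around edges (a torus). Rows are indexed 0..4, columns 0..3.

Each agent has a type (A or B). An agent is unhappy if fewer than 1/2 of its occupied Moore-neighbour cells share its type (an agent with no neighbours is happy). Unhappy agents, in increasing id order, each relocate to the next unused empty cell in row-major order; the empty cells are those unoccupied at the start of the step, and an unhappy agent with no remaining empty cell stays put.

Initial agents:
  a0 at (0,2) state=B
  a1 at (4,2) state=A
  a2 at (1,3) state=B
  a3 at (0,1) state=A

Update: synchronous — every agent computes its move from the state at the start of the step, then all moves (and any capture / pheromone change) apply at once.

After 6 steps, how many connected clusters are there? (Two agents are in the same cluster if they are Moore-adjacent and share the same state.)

t=1: a0@(0,0):B a1@(4,2):A a2@(1,3):B a3@(0,1):A
t=2: (unchanged — steady state)

2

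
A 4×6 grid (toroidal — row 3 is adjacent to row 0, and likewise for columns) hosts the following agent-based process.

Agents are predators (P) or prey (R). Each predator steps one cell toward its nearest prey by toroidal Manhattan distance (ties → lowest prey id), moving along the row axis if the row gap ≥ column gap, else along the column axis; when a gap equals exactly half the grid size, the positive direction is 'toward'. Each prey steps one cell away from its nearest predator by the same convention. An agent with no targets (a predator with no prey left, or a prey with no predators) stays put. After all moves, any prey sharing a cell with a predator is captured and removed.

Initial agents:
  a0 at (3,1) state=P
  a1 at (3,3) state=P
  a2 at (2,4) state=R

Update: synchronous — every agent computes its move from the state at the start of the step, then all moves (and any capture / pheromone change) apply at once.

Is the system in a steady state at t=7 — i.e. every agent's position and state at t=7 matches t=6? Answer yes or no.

t=1: a0@(3,2):P a1@(2,3):P a2@(1,4):R
t=2: a0@(0,2):P a1@(1,3):P a2@(0,4):R
t=3: a0@(0,3):P a1@(0,3):P a2@(0,5):R
t=4: a0@(0,4):P a1@(0,4):P a2@(0,0):R
t=5: a0@(0,5):P a1@(0,5):P a2@(0,1):R
t=6: a0@(0,0):P a1@(0,0):P a2@(0,2):R
t=7: a0@(0,1):P a1@(0,1):P a2@(0,3):R

no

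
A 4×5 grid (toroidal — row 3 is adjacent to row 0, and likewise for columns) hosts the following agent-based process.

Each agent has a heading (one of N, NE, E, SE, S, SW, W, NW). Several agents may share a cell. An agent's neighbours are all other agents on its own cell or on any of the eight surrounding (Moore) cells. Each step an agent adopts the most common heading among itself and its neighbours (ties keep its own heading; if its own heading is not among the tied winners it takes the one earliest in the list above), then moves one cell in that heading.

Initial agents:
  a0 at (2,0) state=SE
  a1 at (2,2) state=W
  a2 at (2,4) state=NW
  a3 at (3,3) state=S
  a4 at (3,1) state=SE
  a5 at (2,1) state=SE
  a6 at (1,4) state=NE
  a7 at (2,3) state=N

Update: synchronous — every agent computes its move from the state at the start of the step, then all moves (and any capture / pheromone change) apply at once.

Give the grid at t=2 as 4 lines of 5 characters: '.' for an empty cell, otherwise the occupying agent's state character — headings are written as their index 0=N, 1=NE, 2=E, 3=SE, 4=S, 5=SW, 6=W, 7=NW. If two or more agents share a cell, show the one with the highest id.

t=1: a0@(3,1):SE a1@(3,3):SE a2@(1,3):NW a3@(0,3):S a4@(0,2):SE a5@(3,2):SE a6@(0,0):NE a7@(1,3):N
t=2: a0@(0,2):SE a1@(0,4):SE a2@(0,2):NW a3@(1,4):SE a4@(1,3):SE a5@(0,3):SE a6@(3,1):NE a7@(0,3):N

..703
...33
.....
.1...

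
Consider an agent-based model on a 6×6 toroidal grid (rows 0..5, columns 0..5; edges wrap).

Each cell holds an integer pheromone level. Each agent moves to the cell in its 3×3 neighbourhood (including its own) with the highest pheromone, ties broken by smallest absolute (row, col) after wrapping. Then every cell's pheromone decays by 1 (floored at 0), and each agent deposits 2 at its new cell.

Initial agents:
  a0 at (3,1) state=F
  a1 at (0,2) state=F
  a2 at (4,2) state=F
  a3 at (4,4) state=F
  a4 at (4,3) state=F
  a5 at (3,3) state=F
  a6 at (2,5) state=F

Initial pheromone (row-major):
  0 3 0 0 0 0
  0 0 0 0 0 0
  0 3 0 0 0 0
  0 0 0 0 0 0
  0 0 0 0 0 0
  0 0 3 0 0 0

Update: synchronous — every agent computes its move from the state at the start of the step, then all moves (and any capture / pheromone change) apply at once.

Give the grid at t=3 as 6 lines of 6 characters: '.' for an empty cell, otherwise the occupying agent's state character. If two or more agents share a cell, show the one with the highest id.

t=1: a0@(2,1) a1@(0,1) a2@(5,2) a3@(3,3) a4@(5,2) a5@(2,2) a6@(1,0) | pheromone: 0 4 0 0 0 0 / 2 0 0 0 0 0 / 0 4 2 0 0 0 / 0 0 0 2 0 0 / 0 0 0 0 0 0 / 0 0 6 0 0 0
t=2: a0@(2,1) a1@(5,2) a2@(5,2) a3@(2,2) a4@(5,2) a5@(2,1) a6@(0,1) | pheromone: 0 5 0 0 0 0 / 1 0 0 0 0 0 / 0 7 3 0 0 0 / 0 0 0 1 0 0 / 0 0 0 0 0 0 / 0 0 11 0 0 0
t=3: a0@(2,1) a1@(5,2) a2@(5,2) a3@(2,1) a4@(5,2) a5@(2,1) a6@(5,2) | pheromone: 0 4 0 0 0 0 / 0 0 0 0 0 0 / 0 12 2 0 0 0 / 0 0 0 0 0 0 / 0 0 0 0 0 0 / 0 0 18 0 0 0

......
......
.F....
......
......
..F...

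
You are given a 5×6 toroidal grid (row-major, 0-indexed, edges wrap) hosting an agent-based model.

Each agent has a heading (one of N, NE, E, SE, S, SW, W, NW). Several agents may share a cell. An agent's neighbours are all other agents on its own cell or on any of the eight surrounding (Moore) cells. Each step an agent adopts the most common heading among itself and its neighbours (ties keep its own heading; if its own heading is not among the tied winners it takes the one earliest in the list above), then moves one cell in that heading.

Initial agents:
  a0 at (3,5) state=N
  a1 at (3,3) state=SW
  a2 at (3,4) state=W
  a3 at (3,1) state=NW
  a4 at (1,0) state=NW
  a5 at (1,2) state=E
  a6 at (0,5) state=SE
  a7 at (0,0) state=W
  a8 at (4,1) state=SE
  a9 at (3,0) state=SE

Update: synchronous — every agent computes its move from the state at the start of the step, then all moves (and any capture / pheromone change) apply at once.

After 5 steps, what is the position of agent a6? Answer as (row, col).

(0, 4)

t=1: a0@(2,5):N a1@(4,2):SW a2@(3,3):W a3@(4,2):SE a4@(0,5):NW a5@(1,3):E a6@(1,0):SE a7@(1,1):SE a8@(0,2):SE a9@(4,1):SE
t=2: a0@(1,5):N a1@(0,3):SE a2@(3,2):W a3@(0,3):SE a4@(4,4):NW a5@(1,4):E a6@(2,1):SE a7@(2,2):SE a8@(1,3):SE a9@(0,2):SE
t=3: a0@(0,5):N a1@(1,4):SE a2@(4,3):SE a3@(1,4):SE a4@(0,5):SE a5@(2,5):SE a6@(3,2):SE a7@(3,3):SE a8@(2,4):SE a9@(1,3):SE
t=4: a0@(1,0):SE a1@(2,5):SE a2@(0,4):SE a3@(2,5):SE a4@(1,0):SE a5@(3,0):SE a6@(4,3):SE a7@(4,4):SE a8@(3,5):SE a9@(2,4):SE
t=5: a0@(2,1):SE a1@(3,0):SE a2@(1,5):SE a3@(3,0):SE a4@(2,1):SE a5@(4,1):SE a6@(0,4):SE a7@(0,5):SE a8@(4,0):SE a9@(3,5):SE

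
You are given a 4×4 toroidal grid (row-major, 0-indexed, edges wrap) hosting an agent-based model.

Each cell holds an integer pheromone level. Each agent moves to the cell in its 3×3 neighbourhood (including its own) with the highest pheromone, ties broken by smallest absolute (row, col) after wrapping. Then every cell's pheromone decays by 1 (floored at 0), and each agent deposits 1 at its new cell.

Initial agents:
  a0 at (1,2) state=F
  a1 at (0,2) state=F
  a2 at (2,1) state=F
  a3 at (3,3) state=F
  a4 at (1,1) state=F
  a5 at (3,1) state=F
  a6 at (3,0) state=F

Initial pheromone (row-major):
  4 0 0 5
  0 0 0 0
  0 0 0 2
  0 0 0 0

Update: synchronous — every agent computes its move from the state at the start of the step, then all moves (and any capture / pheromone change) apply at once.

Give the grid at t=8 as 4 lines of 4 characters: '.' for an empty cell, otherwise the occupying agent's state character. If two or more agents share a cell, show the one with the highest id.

t=1: a0@(0,3) a1@(0,3) a2@(1,0) a3@(0,3) a4@(0,0) a5@(0,0) a6@(0,3) | pheromone: 5 0 0 8 / 1 0 0 0 / 0 0 0 1 / 0 0 0 0
t=2: a0@(0,3) a1@(0,3) a2@(0,3) a3@(0,3) a4@(0,3) a5@(0,3) a6@(0,3) | pheromone: 4 0 0 14 / 0 0 0 0 / 0 0 0 0 / 0 0 0 0
t=3: a0@(0,3) a1@(0,3) a2@(0,3) a3@(0,3) a4@(0,3) a5@(0,3) a6@(0,3) | pheromone: 3 0 0 20 / 0 0 0 0 / 0 0 0 0 / 0 0 0 0
t=4: a0@(0,3) a1@(0,3) a2@(0,3) a3@(0,3) a4@(0,3) a5@(0,3) a6@(0,3) | pheromone: 2 0 0 26 / 0 0 0 0 / 0 0 0 0 / 0 0 0 0
t=5: a0@(0,3) a1@(0,3) a2@(0,3) a3@(0,3) a4@(0,3) a5@(0,3) a6@(0,3) | pheromone: 1 0 0 32 / 0 0 0 0 / 0 0 0 0 / 0 0 0 0
t=6: a0@(0,3) a1@(0,3) a2@(0,3) a3@(0,3) a4@(0,3) a5@(0,3) a6@(0,3) | pheromone: 0 0 0 38 / 0 0 0 0 / 0 0 0 0 / 0 0 0 0
t=7: a0@(0,3) a1@(0,3) a2@(0,3) a3@(0,3) a4@(0,3) a5@(0,3) a6@(0,3) | pheromone: 0 0 0 44 / 0 0 0 0 / 0 0 0 0 / 0 0 0 0
t=8: a0@(0,3) a1@(0,3) a2@(0,3) a3@(0,3) a4@(0,3) a5@(0,3) a6@(0,3) | pheromone: 0 0 0 50 / 0 0 0 0 / 0 0 0 0 / 0 0 0 0

...F
....
....
....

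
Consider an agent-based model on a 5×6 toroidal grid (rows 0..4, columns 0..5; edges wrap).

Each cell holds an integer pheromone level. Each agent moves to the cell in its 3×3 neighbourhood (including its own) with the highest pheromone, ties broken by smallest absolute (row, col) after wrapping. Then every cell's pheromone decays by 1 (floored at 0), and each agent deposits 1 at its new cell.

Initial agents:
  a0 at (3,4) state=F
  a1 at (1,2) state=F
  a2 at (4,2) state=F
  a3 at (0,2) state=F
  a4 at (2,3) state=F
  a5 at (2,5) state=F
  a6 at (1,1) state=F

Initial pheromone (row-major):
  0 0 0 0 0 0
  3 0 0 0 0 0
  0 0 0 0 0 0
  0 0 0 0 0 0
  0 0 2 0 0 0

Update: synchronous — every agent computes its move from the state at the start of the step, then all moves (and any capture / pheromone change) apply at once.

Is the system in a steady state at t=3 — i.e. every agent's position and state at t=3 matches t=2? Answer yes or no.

no

t=1: a0@(2,3) a1@(0,1) a2@(4,2) a3@(4,2) a4@(1,2) a5@(1,0) a6@(1,0) | pheromone: 0 1 0 0 0 0 / 4 0 1 0 0 0 / 0 0 0 1 0 0 / 0 0 0 0 0 0 / 0 0 3 0 0 0
t=2: a0@(1,2) a1@(1,0) a2@(4,2) a3@(4,2) a4@(0,1) a5@(1,0) a6@(1,0) | pheromone: 0 1 0 0 0 0 / 6 0 1 0 0 0 / 0 0 0 0 0 0 / 0 0 0 0 0 0 / 0 0 4 0 0 0
t=3: a0@(0,1) a1@(1,0) a2@(4,2) a3@(4,2) a4@(1,0) a5@(1,0) a6@(1,0) | pheromone: 0 1 0 0 0 0 / 9 0 0 0 0 0 / 0 0 0 0 0 0 / 0 0 0 0 0 0 / 0 0 5 0 0 0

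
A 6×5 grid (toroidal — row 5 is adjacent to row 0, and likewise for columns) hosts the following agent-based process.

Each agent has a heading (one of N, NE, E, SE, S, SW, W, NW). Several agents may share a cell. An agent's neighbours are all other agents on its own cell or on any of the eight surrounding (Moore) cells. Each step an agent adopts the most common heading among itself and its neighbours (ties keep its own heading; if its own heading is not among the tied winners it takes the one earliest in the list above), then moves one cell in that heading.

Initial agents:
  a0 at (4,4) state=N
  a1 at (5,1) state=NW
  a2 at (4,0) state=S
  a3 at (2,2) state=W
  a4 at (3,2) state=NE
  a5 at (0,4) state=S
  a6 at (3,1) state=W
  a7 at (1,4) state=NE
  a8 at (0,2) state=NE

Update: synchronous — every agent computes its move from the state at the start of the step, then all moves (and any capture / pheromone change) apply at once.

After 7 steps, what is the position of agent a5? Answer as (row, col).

(2, 4)

t=1: a0@(3,4):N a1@(4,0):NW a2@(5,0):S a3@(2,1):W a4@(3,1):W a5@(1,4):S a6@(3,0):W a7@(0,0):NE a8@(5,3):NE
t=2: a0@(2,4):N a1@(4,4):W a2@(0,0):S a3@(2,0):W a4@(3,0):W a5@(2,4):S a6@(3,4):W a7@(1,0):S a8@(4,4):NE
t=3: a0@(2,3):W a1@(4,3):W a2@(1,0):S a3@(2,4):W a4@(3,4):W a5@(2,3):W a6@(3,3):W a7@(2,0):S a8@(4,3):W
t=4: a0@(2,2):W a1@(4,2):W a2@(2,0):S a3@(2,3):W a4@(3,3):W a5@(2,2):W a6@(3,2):W a7@(3,0):S a8@(4,2):W
t=5: a0@(2,1):W a1@(4,1):W a2@(3,0):S a3@(2,2):W a4@(3,2):W a5@(2,1):W a6@(3,1):W a7@(4,0):S a8@(4,1):W
t=6: a0@(2,0):W a1@(4,0):W a2@(3,4):W a3@(2,1):W a4@(3,1):W a5@(2,0):W a6@(3,0):W a7@(4,4):W a8@(4,0):W
t=7: a0@(2,4):W a1@(4,4):W a2@(3,3):W a3@(2,0):W a4@(3,0):W a5@(2,4):W a6@(3,4):W a7@(4,3):W a8@(4,4):W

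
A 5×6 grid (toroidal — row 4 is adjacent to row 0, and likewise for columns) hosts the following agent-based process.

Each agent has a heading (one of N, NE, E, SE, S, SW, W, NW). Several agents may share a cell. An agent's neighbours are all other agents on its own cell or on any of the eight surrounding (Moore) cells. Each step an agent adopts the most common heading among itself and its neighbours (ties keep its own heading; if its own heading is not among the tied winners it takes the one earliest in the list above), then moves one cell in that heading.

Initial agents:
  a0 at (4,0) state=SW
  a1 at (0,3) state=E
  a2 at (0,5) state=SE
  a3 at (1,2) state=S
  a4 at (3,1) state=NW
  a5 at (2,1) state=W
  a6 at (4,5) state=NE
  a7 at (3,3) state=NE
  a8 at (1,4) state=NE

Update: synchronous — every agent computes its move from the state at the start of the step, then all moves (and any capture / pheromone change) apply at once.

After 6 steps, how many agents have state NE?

t=1: a0@(0,5):SW a1@(0,4):E a2@(4,0):NE a3@(2,2):S a4@(2,0):NW a5@(2,0):W a6@(3,0):NE a7@(2,4):NE a8@(0,5):NE
t=2: a0@(4,0):NE a1@(0,5):E a2@(3,1):NE a3@(3,2):S a4@(1,5):NW a5@(2,5):W a6@(2,1):NE a7@(1,5):NE a8@(4,0):NE
t=3: a0@(3,1):NE a1@(4,0):NE a2@(2,2):NE a3@(2,3):NE a4@(0,4):NW a5@(2,4):W a6@(1,2):NE a7@(0,0):NE a8@(3,1):NE
t=4: a0@(2,2):NE a1@(3,1):NE a2@(1,3):NE a3@(1,4):NE a4@(4,3):NW a5@(2,3):W a6@(0,3):NE a7@(4,1):NE a8@(2,2):NE
t=5: a0@(1,3):NE a1@(2,2):NE a2@(0,4):NE a3@(0,5):NE a4@(3,2):NW a5@(1,4):NE a6@(4,4):NE a7@(3,2):NE a8@(1,3):NE
t=6: a0@(0,4):NE a1@(1,3):NE a2@(4,5):NE a3@(4,0):NE a4@(2,3):NE a5@(0,5):NE a6@(3,5):NE a7@(2,3):NE a8@(0,4):NE

9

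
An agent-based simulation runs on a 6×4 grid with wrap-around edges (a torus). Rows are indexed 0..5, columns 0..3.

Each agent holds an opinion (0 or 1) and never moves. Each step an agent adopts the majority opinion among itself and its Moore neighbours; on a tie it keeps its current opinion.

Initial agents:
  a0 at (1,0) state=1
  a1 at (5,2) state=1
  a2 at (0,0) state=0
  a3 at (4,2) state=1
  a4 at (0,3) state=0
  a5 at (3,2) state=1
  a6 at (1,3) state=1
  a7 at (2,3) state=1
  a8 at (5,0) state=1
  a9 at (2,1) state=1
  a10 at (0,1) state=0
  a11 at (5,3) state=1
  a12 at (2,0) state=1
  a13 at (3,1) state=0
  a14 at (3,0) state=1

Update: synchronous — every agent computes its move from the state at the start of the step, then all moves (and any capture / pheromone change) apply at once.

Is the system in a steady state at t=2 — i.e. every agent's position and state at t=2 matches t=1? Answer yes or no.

no

t=1: a0@(1,0):1 a1@(5,2):1 a2@(0,0):1 a3@(4,2):1 a4@(0,3):1 a5@(3,2):1 a6@(1,3):1 a7@(2,3):1 a8@(5,0):0 a9@(2,1):1 a10@(0,1):1 a11@(5,3):1 a12@(2,0):1 a13@(3,1):1 a14@(3,0):1
t=2: a0@(1,0):1 a1@(5,2):1 a2@(0,0):1 a3@(4,2):1 a4@(0,3):1 a5@(3,2):1 a6@(1,3):1 a7@(2,3):1 a8@(5,0):1 a9@(2,1):1 a10@(0,1):1 a11@(5,3):1 a12@(2,0):1 a13@(3,1):1 a14@(3,0):1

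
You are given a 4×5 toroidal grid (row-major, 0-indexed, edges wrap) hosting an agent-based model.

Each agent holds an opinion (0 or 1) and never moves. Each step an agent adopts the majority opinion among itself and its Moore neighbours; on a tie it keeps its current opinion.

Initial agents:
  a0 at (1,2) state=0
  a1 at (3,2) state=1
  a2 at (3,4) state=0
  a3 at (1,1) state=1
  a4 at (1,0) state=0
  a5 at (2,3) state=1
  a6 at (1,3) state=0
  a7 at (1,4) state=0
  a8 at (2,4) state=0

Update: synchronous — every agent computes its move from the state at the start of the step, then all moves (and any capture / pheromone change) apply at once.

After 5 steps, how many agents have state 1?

t=1: a0@(1,2):0 a1@(3,2):1 a2@(3,4):0 a3@(1,1):0 a4@(1,0):0 a5@(2,3):0 a6@(1,3):0 a7@(1,4):0 a8@(2,4):0
t=2: (unchanged — steady state)

1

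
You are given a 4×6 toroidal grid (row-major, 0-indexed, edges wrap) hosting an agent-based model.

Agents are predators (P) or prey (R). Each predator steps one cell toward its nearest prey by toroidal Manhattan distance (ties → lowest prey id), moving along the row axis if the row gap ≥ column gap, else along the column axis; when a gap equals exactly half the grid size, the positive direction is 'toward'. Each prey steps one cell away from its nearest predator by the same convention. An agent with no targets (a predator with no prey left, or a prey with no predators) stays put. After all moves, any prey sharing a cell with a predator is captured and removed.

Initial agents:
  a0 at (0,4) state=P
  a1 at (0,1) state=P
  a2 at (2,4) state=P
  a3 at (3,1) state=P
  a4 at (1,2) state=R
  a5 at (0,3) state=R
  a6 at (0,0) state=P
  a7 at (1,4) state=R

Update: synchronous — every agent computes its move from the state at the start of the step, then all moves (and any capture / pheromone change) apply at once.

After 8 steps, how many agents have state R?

3

t=1: a0@(0,3):P a1@(1,1):P a2@(1,4):P a3@(0,1):P a4@(2,2):R a5@(0,2):R a6@(0,1):P a7@(2,4):R
t=2: a0@(0,2):P a1@(2,1):P a2@(2,4):P a3@(0,2):P a4@(3,2):R a5@(0,1):R a6@(0,2):P a7@(3,4):R
t=3: a0@(3,2):P a1@(3,1):P a2@(3,4):P a3@(3,2):P a4@(2,2):R a5@(0,0):R a6@(3,2):P a7@(0,4):R
t=4: a0@(2,2):P a1@(2,1):P a2@(0,4):P a3@(2,2):P a4@(1,2):R a5@(1,0):R a6@(2,2):P a7@(1,4):R
t=5: a0@(1,2):P a1@(1,1):P a2@(1,4):P a3@(1,2):P a4@(0,2):R a5@(0,0):R a6@(1,2):P a7@(2,4):R
t=6: a0@(0,2):P a1@(0,1):P a2@(2,4):P a3@(0,2):P a4@(3,2):R a5@(3,0):R a6@(0,2):P a7@(3,4):R
t=7: a0@(3,2):P a1@(3,1):P a2@(3,4):P a3@(3,2):P a4@(2,2):R a5@(2,0):R a6@(3,2):P a7@(0,4):R
t=8: a0@(2,2):P a1@(2,1):P a2@(0,4):P a3@(2,2):P a4@(1,2):R a5@(1,0):R a6@(2,2):P a7@(1,4):R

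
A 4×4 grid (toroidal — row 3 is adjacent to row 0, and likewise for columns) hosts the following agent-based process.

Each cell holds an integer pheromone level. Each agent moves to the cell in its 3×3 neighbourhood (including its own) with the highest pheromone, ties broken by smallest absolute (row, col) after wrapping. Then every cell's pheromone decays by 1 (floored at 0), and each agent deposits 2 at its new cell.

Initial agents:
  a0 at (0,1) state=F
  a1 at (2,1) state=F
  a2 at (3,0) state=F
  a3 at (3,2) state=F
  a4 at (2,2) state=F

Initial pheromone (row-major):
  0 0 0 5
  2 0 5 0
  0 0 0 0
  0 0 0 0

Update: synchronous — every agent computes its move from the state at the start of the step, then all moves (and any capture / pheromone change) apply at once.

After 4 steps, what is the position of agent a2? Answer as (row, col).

(1, 2)

t=1: a0@(1,2) a1@(1,2) a2@(0,3) a3@(0,3) a4@(1,2) | pheromone: 0 0 0 8 / 1 0 10 0 / 0 0 0 0 / 0 0 0 0
t=2: a0@(1,2) a1@(1,2) a2@(1,2) a3@(1,2) a4@(1,2) | pheromone: 0 0 0 7 / 0 0 19 0 / 0 0 0 0 / 0 0 0 0
t=3: a0@(1,2) a1@(1,2) a2@(1,2) a3@(1,2) a4@(1,2) | pheromone: 0 0 0 6 / 0 0 28 0 / 0 0 0 0 / 0 0 0 0
t=4: a0@(1,2) a1@(1,2) a2@(1,2) a3@(1,2) a4@(1,2) | pheromone: 0 0 0 5 / 0 0 37 0 / 0 0 0 0 / 0 0 0 0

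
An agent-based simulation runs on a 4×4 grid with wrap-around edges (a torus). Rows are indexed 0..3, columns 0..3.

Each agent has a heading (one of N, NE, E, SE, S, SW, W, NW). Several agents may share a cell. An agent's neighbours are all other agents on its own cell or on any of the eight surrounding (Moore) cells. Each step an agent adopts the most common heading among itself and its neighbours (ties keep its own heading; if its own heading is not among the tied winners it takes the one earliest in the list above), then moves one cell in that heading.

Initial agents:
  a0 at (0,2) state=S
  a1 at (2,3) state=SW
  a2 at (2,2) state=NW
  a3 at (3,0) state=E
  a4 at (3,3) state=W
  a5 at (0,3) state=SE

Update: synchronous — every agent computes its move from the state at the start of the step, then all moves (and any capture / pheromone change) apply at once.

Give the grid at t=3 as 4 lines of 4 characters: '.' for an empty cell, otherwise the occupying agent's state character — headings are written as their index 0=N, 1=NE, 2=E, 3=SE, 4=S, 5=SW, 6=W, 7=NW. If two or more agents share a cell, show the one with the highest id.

t=1: a0@(1,2):S a1@(3,2):SW a2@(1,1):NW a3@(3,1):E a4@(3,2):W a5@(1,0):SE
t=2: a0@(2,2):S a1@(0,1):SW a2@(0,0):NW a3@(3,2):E a4@(3,1):W a5@(2,1):SE
t=3: a0@(3,2):S a1@(1,0):SW a2@(3,3):NW a3@(3,3):E a4@(3,0):W a5@(3,2):SE

....
5...
....
6.32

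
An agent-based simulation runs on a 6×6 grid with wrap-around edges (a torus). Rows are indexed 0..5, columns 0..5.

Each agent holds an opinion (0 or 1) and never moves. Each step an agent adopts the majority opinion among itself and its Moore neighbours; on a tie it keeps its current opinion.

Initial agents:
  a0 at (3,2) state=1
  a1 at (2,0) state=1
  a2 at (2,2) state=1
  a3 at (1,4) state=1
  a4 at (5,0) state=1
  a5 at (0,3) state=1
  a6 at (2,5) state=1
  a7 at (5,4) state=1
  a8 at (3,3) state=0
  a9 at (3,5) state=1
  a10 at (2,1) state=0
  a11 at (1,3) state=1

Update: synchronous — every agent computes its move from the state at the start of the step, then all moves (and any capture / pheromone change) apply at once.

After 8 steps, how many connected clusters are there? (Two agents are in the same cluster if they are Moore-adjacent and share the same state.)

2

t=1: a0@(3,2):1 a1@(2,0):1 a2@(2,2):1 a3@(1,4):1 a4@(5,0):1 a5@(0,3):1 a6@(2,5):1 a7@(5,4):1 a8@(3,3):1 a9@(3,5):1 a10@(2,1):1 a11@(1,3):1
t=2: (unchanged — steady state)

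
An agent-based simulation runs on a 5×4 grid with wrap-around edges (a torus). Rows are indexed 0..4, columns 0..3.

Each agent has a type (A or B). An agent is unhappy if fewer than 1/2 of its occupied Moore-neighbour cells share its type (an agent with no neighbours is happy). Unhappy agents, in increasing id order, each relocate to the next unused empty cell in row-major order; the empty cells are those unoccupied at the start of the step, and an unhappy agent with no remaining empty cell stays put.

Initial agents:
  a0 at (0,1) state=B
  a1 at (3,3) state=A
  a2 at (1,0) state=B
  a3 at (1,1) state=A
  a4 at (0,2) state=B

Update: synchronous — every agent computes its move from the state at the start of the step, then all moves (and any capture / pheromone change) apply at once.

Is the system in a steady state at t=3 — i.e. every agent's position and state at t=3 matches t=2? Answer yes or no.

no

t=1: a0@(0,1):B a1@(3,3):A a2@(1,0):B a3@(0,0):A a4@(0,2):B
t=2: a0@(0,1):B a1@(3,3):A a2@(1,0):B a3@(0,3):A a4@(0,2):B
t=3: a0@(0,1):B a1@(3,3):A a2@(1,0):B a3@(0,0):A a4@(0,2):B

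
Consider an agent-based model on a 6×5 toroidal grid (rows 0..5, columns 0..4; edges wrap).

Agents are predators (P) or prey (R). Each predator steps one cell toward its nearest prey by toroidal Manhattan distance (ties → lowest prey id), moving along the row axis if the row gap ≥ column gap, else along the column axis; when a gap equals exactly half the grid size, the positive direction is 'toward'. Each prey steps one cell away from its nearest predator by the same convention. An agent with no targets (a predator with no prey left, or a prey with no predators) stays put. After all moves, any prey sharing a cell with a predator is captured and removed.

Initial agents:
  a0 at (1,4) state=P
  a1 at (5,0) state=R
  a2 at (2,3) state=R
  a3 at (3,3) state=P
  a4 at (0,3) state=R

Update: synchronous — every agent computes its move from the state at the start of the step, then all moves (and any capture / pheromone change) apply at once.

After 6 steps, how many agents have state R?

3

t=1: a0@(2,4):P a1@(4,0):R a2@(1,3):R a3@(2,3):P a4@(5,3):R
t=2: a0@(1,4):P a1@(5,0):R a2@(0,3):R a3@(1,3):P a4@(4,3):R
t=3: a0@(0,4):P a1@(4,0):R a2@(5,3):R a3@(0,3):P a4@(3,3):R
t=4: a0@(5,4):P a1@(3,0):R a2@(4,3):R a3@(5,3):P a4@(2,3):R
t=5: a0@(4,4):P a1@(2,0):R a2@(3,3):R a3@(4,3):P a4@(1,3):R
t=6: a0@(3,4):P a1@(1,0):R a2@(2,3):R a3@(3,3):P a4@(0,3):R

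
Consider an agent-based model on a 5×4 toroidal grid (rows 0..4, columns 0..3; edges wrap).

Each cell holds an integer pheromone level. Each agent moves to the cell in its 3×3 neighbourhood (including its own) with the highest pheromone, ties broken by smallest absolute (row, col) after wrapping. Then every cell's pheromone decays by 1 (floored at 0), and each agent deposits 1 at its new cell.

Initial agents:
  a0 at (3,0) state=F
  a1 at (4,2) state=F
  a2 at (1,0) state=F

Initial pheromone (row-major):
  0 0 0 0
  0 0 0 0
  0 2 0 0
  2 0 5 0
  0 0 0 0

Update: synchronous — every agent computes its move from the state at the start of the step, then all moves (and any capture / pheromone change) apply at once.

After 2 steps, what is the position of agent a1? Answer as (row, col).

t=1: a0@(2,1) a1@(3,2) a2@(2,1) | pheromone: 0 0 0 0 / 0 0 0 0 / 0 3 0 0 / 1 0 5 0 / 0 0 0 0
t=2: a0@(3,2) a1@(3,2) a2@(3,2) | pheromone: 0 0 0 0 / 0 0 0 0 / 0 2 0 0 / 0 0 7 0 / 0 0 0 0

(3, 2)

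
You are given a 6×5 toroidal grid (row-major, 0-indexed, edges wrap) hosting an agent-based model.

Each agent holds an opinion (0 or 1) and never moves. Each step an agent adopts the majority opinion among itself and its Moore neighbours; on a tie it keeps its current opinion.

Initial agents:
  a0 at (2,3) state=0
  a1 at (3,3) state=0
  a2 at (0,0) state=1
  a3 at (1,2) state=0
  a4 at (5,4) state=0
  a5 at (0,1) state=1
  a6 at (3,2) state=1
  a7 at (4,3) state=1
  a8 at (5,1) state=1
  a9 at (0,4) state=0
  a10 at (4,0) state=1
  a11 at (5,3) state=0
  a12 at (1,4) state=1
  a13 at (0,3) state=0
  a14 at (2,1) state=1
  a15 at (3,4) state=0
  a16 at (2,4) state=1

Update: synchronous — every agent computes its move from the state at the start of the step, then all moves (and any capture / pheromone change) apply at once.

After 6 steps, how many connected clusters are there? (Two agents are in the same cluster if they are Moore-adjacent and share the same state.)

t=1: a0@(2,3):0 a1@(3,3):0 a2@(0,0):1 a3@(1,2):0 a4@(5,4):0 a5@(0,1):1 a6@(3,2):1 a7@(4,3):0 a8@(5,1):1 a9@(0,4):0 a10@(4,0):1 a11@(5,3):0 a12@(1,4):1 a13@(0,3):0 a14@(2,1):1 a15@(3,4):0 a16@(2,4):0
t=2: a0@(2,3):0 a1@(3,3):0 a2@(0,0):1 a3@(1,2):0 a4@(5,4):0 a5@(0,1):1 a6@(3,2):0 a7@(4,3):0 a8@(5,1):1 a9@(0,4):0 a10@(4,0):1 a11@(5,3):0 a12@(1,4):0 a13@(0,3):0 a14@(2,1):1 a15@(3,4):0 a16@(2,4):0
t=3: a0@(2,3):0 a1@(3,3):0 a2@(0,0):1 a3@(1,2):0 a4@(5,4):0 a5@(0,1):1 a6@(3,2):0 a7@(4,3):0 a8@(5,1):1 a9@(0,4):0 a10@(4,0):1 a11@(5,3):0 a12@(1,4):0 a13@(0,3):0 a14@(2,1):0 a15@(3,4):0 a16@(2,4):0
t=4: (unchanged — steady state)

2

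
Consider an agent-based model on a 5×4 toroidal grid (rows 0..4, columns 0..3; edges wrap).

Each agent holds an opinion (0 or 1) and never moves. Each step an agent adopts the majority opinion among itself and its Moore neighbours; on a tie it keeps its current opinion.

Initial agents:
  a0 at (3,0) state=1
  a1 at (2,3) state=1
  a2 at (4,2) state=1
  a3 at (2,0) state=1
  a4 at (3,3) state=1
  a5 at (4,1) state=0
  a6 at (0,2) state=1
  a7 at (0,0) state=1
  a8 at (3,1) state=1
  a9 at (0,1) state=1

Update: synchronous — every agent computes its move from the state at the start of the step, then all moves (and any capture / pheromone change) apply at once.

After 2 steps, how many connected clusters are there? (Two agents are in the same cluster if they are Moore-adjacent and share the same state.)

1

t=1: a0@(3,0):1 a1@(2,3):1 a2@(4,2):1 a3@(2,0):1 a4@(3,3):1 a5@(4,1):1 a6@(0,2):1 a7@(0,0):1 a8@(3,1):1 a9@(0,1):1
t=2: (unchanged — steady state)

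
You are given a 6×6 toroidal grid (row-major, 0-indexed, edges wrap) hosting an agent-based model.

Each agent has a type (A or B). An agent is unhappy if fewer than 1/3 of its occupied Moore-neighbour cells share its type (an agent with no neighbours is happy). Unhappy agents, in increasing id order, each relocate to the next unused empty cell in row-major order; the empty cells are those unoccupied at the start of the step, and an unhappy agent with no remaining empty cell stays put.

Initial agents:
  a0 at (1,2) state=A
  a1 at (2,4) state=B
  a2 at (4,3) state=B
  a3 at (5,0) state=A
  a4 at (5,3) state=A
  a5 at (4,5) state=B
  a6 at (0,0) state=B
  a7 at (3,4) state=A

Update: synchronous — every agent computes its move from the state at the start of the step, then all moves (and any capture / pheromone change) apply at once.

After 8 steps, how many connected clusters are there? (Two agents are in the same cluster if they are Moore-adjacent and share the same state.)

t=1: a0@(1,2):A a1@(0,1):B a2@(0,2):B a3@(0,3):A a4@(0,4):A a5@(0,5):B a6@(1,0):B a7@(1,1):A
t=2: a0@(1,2):A a1@(0,1):B a2@(0,0):B a3@(0,3):A a4@(0,4):A a5@(0,5):B a6@(1,0):B a7@(1,3):A
t=3: (unchanged — steady state)

2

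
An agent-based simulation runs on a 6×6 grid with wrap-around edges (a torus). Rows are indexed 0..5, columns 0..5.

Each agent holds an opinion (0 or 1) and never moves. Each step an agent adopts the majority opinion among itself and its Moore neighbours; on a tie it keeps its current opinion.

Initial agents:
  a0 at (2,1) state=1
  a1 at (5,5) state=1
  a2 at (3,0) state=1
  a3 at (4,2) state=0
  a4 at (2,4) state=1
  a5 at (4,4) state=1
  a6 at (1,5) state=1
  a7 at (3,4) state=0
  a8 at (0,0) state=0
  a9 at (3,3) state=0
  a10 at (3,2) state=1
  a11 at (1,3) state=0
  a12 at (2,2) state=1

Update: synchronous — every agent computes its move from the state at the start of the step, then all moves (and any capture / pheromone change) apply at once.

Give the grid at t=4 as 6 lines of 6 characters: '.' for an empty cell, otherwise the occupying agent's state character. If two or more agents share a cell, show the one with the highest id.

t=1: a0@(2,1):1 a1@(5,5):1 a2@(3,0):1 a3@(4,2):0 a4@(2,4):0 a5@(4,4):1 a6@(1,5):1 a7@(3,4):0 a8@(0,0):1 a9@(3,3):1 a10@(3,2):1 a11@(1,3):1 a12@(2,2):1
t=2: a0@(2,1):1 a1@(5,5):1 a2@(3,0):1 a3@(4,2):1 a4@(2,4):1 a5@(4,4):1 a6@(1,5):1 a7@(3,4):0 a8@(0,0):1 a9@(3,3):1 a10@(3,2):1 a11@(1,3):1 a12@(2,2):1
t=3: a0@(2,1):1 a1@(5,5):1 a2@(3,0):1 a3@(4,2):1 a4@(2,4):1 a5@(4,4):1 a6@(1,5):1 a7@(3,4):1 a8@(0,0):1 a9@(3,3):1 a10@(3,2):1 a11@(1,3):1 a12@(2,2):1
t=4: (unchanged — steady state)

1.....
...1.1
.11.1.
1.111.
..1.1.
.....1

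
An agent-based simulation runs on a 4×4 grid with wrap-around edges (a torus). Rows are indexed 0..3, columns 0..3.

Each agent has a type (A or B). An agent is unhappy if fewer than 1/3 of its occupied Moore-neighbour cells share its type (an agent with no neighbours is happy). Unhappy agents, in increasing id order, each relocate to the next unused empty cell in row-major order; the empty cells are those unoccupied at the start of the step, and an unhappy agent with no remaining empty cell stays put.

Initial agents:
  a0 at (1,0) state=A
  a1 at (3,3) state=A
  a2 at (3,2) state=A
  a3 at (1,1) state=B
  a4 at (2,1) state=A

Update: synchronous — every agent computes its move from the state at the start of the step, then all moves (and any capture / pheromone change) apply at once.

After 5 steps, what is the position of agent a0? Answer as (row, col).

t=1: a0@(1,0):A a1@(3,3):A a2@(3,2):A a3@(0,0):B a4@(2,1):A
t=2: a0@(1,0):A a1@(3,3):A a2@(3,2):A a3@(0,1):B a4@(2,1):A
t=3: a0@(1,0):A a1@(3,3):A a2@(3,2):A a3@(0,0):B a4@(2,1):A
t=4: a0@(1,0):A a1@(3,3):A a2@(3,2):A a3@(0,1):B a4@(2,1):A
t=5: a0@(1,0):A a1@(3,3):A a2@(3,2):A a3@(0,0):B a4@(2,1):A

(1, 0)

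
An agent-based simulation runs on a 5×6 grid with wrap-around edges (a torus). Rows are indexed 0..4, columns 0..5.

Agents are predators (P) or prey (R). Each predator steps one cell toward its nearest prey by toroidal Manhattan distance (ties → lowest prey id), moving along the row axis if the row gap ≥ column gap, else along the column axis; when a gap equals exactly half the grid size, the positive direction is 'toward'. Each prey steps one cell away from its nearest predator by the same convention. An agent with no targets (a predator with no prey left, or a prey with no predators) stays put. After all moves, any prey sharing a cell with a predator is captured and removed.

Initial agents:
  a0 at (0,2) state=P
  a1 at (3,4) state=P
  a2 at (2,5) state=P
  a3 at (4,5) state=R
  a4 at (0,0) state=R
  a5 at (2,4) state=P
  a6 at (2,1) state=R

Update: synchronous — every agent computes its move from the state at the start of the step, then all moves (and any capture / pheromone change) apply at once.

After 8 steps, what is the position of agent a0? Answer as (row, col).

(4, 0)

t=1: a0@(0,1):P a1@(4,4):P a2@(3,5):P a3@(0,5):R a4@(0,5):R a5@(3,4):P a6@(2,2):R
t=2: a0@(0,0):P a1@(0,4):P a2@(4,5):P a5@(4,4):P a6@(3,2):R
t=3: a0@(4,0):P a1@(4,4):P a2@(4,0):P a5@(4,3):P a6@(3,1):R
t=4: a0@(3,0):P a1@(4,5):P a2@(3,0):P a5@(4,2):P a6@(2,1):R
t=5: a0@(2,0):P a1@(3,5):P a2@(2,0):P a5@(3,2):P a6@(1,1):R
t=6: a0@(1,0):P a1@(2,5):P a2@(1,0):P a5@(2,2):P a6@(0,1):R
t=7: a0@(0,0):P a1@(1,5):P a2@(0,0):P a5@(1,2):P a6@(4,1):R
t=8: a0@(4,0):P a1@(0,5):P a2@(4,0):P a5@(0,2):P a6@(3,1):R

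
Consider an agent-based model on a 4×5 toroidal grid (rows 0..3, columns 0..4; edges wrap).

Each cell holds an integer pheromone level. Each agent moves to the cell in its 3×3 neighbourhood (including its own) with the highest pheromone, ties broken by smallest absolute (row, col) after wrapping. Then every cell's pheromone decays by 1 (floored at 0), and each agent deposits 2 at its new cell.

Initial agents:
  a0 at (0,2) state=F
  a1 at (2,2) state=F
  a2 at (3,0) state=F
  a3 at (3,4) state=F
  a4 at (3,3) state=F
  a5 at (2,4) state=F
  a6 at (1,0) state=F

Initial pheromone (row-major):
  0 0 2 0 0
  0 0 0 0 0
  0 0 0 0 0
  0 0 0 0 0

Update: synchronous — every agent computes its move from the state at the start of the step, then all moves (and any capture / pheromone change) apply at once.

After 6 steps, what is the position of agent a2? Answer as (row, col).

(0, 0)

t=1: a0@(0,2) a1@(1,1) a2@(0,0) a3@(0,0) a4@(0,2) a5@(1,0) a6@(0,0) | pheromone: 6 0 5 0 0 / 2 2 0 0 0 / 0 0 0 0 0 / 0 0 0 0 0
t=2: a0@(0,2) a1@(0,0) a2@(0,0) a3@(0,0) a4@(0,2) a5@(0,0) a6@(0,0) | pheromone: 15 0 8 0 0 / 1 1 0 0 0 / 0 0 0 0 0 / 0 0 0 0 0
t=3: a0@(0,2) a1@(0,0) a2@(0,0) a3@(0,0) a4@(0,2) a5@(0,0) a6@(0,0) | pheromone: 24 0 11 0 0 / 0 0 0 0 0 / 0 0 0 0 0 / 0 0 0 0 0
t=4: a0@(0,2) a1@(0,0) a2@(0,0) a3@(0,0) a4@(0,2) a5@(0,0) a6@(0,0) | pheromone: 33 0 14 0 0 / 0 0 0 0 0 / 0 0 0 0 0 / 0 0 0 0 0
t=5: a0@(0,2) a1@(0,0) a2@(0,0) a3@(0,0) a4@(0,2) a5@(0,0) a6@(0,0) | pheromone: 42 0 17 0 0 / 0 0 0 0 0 / 0 0 0 0 0 / 0 0 0 0 0
t=6: a0@(0,2) a1@(0,0) a2@(0,0) a3@(0,0) a4@(0,2) a5@(0,0) a6@(0,0) | pheromone: 51 0 20 0 0 / 0 0 0 0 0 / 0 0 0 0 0 / 0 0 0 0 0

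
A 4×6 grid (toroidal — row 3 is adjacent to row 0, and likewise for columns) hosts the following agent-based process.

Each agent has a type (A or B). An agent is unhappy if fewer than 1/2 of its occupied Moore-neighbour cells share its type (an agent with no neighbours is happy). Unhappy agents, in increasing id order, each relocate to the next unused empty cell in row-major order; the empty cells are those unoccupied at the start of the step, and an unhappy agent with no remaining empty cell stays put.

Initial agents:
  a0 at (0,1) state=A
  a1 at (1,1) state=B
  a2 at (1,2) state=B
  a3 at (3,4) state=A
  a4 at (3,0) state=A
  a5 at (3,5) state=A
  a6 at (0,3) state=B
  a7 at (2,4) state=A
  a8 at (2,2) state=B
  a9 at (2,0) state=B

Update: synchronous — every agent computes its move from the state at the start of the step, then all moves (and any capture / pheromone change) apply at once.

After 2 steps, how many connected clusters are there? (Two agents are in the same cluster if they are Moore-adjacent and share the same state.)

t=1: a0@(0,0):A a1@(1,1):B a2@(1,2):B a3@(3,4):A a4@(3,0):A a5@(3,5):A a6@(0,3):B a7@(2,4):A a8@(2,2):B a9@(0,2):B
t=2: (unchanged — steady state)

2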